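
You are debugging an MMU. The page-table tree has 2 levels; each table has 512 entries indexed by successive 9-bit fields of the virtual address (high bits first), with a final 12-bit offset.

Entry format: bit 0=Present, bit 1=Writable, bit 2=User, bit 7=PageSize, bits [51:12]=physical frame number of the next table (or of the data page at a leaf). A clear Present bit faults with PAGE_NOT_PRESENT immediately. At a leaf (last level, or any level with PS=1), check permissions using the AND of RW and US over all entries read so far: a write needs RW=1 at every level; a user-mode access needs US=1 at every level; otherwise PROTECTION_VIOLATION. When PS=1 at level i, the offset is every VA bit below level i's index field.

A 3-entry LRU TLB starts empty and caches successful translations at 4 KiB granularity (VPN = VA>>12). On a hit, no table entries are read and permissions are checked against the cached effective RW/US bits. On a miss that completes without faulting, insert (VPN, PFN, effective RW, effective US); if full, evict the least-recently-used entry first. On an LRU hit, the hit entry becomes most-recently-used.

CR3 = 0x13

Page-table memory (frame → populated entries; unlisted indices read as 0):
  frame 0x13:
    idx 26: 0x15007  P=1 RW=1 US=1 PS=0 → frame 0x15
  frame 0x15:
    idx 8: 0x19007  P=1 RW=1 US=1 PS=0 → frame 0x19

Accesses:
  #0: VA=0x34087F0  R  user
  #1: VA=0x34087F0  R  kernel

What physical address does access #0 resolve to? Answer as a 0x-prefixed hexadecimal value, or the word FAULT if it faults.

Trace:
#0 VA=0x34087F0 (r,user):
  L0 @0x13[26] → 0x15007  P=1,RW=1,US=1,PS=0
  L1 @0x15[8] → 0x19007  P=1,RW=1,US=1,PS=0
  ⇒ phys 0x197F0  [2 reads]
#1 VA=0x34087F0 (r,kernel):
  TLB hit vpn=0x3408 → PA=0x197F0

Access #0 PA: 0x197F0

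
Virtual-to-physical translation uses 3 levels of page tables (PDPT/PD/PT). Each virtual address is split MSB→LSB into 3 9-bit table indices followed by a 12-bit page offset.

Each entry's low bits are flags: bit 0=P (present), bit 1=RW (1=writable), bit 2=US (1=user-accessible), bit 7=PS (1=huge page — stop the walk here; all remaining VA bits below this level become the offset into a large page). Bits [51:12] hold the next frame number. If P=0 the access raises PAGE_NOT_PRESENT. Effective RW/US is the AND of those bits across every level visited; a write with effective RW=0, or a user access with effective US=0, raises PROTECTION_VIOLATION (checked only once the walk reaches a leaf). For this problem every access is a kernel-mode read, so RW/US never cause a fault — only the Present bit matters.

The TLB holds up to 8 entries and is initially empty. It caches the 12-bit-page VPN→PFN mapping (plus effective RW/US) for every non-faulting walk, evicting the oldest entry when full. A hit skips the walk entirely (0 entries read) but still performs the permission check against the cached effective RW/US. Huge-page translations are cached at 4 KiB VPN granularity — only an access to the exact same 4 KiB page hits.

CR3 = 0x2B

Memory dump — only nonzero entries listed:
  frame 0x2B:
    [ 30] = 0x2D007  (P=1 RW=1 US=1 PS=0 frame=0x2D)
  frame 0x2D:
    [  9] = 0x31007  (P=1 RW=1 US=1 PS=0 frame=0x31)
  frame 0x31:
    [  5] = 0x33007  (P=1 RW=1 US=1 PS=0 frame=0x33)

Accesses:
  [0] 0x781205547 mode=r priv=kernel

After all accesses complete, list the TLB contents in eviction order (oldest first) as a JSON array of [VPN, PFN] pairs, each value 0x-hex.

Walk each access:
#0 VA=0x781205547 (r,kernel):
  L0: frame=0x2B idx=30 entry=0x2D007 [P=1 RW=1 US=1 PS=0]
  L1: frame=0x2D idx=9 entry=0x31007 [P=1 RW=1 US=1 PS=0]
  L2: frame=0x31 idx=5 entry=0x33007 [P=1 RW=1 US=1 PS=0]
  ⇒ phys 0x33547  [3 reads]

TLB: [["0x781205", "0x33"]]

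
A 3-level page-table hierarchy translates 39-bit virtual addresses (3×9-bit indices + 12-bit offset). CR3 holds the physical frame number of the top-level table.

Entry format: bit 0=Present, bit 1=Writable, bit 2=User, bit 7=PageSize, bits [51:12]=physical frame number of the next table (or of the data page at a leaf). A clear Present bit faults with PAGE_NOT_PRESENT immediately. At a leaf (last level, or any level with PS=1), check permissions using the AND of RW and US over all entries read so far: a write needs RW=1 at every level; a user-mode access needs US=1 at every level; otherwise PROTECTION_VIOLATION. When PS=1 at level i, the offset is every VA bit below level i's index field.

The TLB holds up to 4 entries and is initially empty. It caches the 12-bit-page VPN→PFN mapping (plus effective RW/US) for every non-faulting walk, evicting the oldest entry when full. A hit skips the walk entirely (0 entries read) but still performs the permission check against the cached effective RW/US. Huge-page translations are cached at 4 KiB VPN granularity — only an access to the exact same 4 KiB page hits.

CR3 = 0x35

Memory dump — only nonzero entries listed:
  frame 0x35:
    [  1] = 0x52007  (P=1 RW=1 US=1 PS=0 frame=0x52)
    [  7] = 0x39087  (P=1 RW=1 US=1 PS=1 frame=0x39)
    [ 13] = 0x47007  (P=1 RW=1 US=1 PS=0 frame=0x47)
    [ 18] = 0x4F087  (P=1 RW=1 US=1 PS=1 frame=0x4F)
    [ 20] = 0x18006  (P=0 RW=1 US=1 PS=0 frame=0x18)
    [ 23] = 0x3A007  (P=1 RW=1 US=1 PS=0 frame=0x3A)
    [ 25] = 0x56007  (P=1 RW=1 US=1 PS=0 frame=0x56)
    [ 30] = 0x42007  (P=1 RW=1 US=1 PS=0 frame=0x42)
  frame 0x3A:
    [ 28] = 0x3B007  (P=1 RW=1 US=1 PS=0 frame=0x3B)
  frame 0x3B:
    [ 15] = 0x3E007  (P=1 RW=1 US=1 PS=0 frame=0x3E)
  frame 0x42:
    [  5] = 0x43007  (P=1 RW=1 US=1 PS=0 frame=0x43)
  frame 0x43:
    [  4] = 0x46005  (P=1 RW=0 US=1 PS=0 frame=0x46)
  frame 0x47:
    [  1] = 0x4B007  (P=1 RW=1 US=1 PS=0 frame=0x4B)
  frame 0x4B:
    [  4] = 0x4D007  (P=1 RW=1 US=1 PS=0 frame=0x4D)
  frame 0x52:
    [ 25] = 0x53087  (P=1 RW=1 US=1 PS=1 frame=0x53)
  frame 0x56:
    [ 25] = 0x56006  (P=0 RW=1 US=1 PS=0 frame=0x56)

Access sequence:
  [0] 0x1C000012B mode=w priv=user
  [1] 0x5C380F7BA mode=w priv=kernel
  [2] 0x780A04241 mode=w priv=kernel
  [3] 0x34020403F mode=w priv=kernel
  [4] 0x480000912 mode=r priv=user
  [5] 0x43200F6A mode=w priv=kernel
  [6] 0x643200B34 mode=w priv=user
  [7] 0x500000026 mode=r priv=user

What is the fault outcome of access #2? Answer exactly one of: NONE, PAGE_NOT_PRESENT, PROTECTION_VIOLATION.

Walk each access:
#0 VA=0x1C000012B (w,user):
  L0 @0x35[7] → 0x39087  P=1,RW=1,US=1,PS=1
  → PA=0x3912B (huge @L0)  (1 entries read)
#1 VA=0x5C380F7BA (w,kernel):
  L0 @0x35[23] → 0x3A007  P=1,RW=1,US=1,PS=0
  L1 @0x3A[28] → 0x3B007  P=1,RW=1,US=1,PS=0
  L2 @0x3B[15] → 0x3E007  P=1,RW=1,US=1,PS=0
  → PA=0x3E7BA  (3 entries read)
#2 VA=0x780A04241 (w,kernel):
  L0 @0x35[30] → 0x42007  P=1,RW=1,US=1,PS=0
  L1 @0x42[5] → 0x43007  P=1,RW=1,US=1,PS=0
  L2 @0x43[4] → 0x46005  P=1,RW=0,US=1,PS=0
  ✗ PROTECTION_VIOLATION  [3 reads]
#3 VA=0x34020403F (w,kernel):
  L0 @0x35[13] → 0x47007  P=1,RW=1,US=1,PS=0
  L1 @0x47[1] → 0x4B007  P=1,RW=1,US=1,PS=0
  L2 @0x4B[4] → 0x4D007  P=1,RW=1,US=1,PS=0
  → PA=0x4D03F  (3 entries read)
#4 VA=0x480000912 (r,user):
  L0 @0x35[18] → 0x4F087  P=1,RW=1,US=1,PS=1
  → PA=0x4F912 (huge @L0)  (1 entries read)
#5 VA=0x43200F6A (w,kernel):
  L0 @0x35[1] → 0x52007  P=1,RW=1,US=1,PS=0
  L1 @0x52[25] → 0x53087  P=1,RW=1,US=1,PS=1
  → PA=0x53F6A (huge @L1)  (2 entries read)
#6 VA=0x643200B34 (w,user):
  L0 @0x35[25] → 0x56007  P=1,RW=1,US=1,PS=0
  L1 @0x56[25] → 0x56006  P=0,RW=1,US=1,PS=0
  ✗ PAGE_NOT_PRESENT  [2 reads]
#7 VA=0x500000026 (r,user):
  L0 @0x35[20] → 0x18006  P=0,RW=1,US=1,PS=0
  ✗ PAGE_NOT_PRESENT  [1 reads]

Access #2 fault: PROTECTION_VIOLATION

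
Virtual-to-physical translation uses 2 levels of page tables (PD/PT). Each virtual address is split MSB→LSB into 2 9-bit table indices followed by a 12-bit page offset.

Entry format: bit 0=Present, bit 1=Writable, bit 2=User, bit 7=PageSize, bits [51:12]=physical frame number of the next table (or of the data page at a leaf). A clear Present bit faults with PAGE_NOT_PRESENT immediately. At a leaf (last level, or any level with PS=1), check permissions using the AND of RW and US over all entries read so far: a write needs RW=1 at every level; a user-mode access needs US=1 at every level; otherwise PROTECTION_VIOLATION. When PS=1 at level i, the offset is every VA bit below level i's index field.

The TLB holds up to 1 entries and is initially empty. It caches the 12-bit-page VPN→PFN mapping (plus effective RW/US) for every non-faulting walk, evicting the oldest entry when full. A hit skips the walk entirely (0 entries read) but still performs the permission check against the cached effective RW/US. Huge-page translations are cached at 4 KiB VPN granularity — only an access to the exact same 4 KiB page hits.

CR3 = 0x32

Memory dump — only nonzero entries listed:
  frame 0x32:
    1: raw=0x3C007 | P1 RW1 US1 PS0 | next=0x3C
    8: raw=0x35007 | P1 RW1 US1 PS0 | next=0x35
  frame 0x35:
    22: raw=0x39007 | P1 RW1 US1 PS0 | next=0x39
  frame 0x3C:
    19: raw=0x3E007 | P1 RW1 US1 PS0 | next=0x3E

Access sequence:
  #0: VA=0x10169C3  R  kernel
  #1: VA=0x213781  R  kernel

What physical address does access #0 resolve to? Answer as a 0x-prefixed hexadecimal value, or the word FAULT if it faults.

Walk each access:
#0 VA=0x10169C3 (r,kernel):
  L0 @0x32[8] → 0x35007  P=1,RW=1,US=1,PS=0
  L1 @0x35[22] → 0x39007  P=1,RW=1,US=1,PS=0
  ✓ 0x399C3  — 2 lookups
#1 VA=0x213781 (r,kernel):
  L0 @0x32[1] → 0x3C007  P=1,RW=1,US=1,PS=0
  L1 @0x3C[19] → 0x3E007  P=1,RW=1,US=1,PS=0
  ✓ 0x3E781  — 2 lookups

Access #0 PA: 0x399C3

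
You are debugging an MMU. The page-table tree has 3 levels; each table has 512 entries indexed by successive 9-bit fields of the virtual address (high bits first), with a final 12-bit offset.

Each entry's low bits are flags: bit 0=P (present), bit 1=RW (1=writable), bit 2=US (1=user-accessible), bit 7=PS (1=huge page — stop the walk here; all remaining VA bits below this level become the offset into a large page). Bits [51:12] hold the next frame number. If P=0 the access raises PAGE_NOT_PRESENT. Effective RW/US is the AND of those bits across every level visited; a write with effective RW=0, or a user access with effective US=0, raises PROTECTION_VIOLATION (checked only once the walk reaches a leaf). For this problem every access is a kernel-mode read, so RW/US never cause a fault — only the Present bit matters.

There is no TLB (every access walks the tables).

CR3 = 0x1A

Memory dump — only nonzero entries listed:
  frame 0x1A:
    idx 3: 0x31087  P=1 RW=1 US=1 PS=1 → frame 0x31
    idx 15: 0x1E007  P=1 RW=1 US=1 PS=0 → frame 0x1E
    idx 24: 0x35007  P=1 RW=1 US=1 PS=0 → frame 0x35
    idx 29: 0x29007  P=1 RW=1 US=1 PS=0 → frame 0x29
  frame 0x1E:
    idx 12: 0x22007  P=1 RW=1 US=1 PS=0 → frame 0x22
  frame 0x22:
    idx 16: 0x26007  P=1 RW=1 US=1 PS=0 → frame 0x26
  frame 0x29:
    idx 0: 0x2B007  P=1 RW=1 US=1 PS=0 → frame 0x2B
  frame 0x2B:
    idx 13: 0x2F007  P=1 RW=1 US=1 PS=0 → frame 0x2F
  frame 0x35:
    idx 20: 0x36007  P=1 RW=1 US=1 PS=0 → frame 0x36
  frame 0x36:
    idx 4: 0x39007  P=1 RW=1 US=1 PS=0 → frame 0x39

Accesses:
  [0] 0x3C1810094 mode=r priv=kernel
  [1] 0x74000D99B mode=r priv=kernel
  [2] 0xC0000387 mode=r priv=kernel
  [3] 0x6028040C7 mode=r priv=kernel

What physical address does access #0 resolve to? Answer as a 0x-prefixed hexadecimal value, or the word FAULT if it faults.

Trace:
#0 VA=0x3C1810094 (r,kernel):
  L0 @0x1A[15] → 0x1E007  P=1,RW=1,US=1,PS=0
  L1 @0x1E[12] → 0x22007  P=1,RW=1,US=1,PS=0
  L2 @0x22[16] → 0x26007  P=1,RW=1,US=1,PS=0
  → PA=0x26094  (3 entries read)
#1 VA=0x74000D99B (r,kernel):
  L0 @0x1A[29] → 0x29007  P=1,RW=1,US=1,PS=0
  L1 @0x29[0] → 0x2B007  P=1,RW=1,US=1,PS=0
  L2 @0x2B[13] → 0x2F007  P=1,RW=1,US=1,PS=0
  → PA=0x2F99B  (3 entries read)
#2 VA=0xC0000387 (r,kernel):
  L0 @0x1A[3] → 0x31087  P=1,RW=1,US=1,PS=1
  → PA=0x31387 (huge @L0)  (1 entries read)
#3 VA=0x6028040C7 (r,kernel):
  L0 @0x1A[24] → 0x35007  P=1,RW=1,US=1,PS=0
  L1 @0x35[20] → 0x36007  P=1,RW=1,US=1,PS=0
  L2 @0x36[4] → 0x39007  P=1,RW=1,US=1,PS=0
  → PA=0x390C7  (3 entries read)

Access #0 PA: 0x26094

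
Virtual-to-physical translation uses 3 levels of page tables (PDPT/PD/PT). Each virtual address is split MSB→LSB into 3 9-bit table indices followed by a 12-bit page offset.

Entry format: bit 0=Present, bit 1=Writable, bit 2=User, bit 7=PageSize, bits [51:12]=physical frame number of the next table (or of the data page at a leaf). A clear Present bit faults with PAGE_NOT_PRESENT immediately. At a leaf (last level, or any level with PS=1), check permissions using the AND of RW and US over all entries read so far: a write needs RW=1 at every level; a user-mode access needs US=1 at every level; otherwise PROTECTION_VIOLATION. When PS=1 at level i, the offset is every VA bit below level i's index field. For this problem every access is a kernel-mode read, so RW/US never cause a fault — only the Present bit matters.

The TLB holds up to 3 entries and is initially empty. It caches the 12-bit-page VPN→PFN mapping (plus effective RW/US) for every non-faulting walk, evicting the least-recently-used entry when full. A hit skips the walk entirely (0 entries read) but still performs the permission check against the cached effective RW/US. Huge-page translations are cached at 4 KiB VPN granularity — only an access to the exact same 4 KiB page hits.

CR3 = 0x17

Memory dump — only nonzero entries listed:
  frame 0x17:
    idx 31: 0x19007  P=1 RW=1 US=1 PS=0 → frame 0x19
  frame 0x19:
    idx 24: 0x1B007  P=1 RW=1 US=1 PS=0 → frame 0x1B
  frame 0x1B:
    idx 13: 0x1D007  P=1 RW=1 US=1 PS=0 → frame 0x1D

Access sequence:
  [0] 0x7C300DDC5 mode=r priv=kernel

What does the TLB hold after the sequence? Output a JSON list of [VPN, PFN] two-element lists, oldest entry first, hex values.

Per-access translation:
#0 VA=0x7C300DDC5 (r,kernel):
  [0] read 0x17 idx=31: raw=0x19007 flags P=1 W=1 U=1 S=0
  [1] read 0x19 idx=24: raw=0x1B007 flags P=1 W=1 U=1 S=0
  [2] read 0x1B idx=13: raw=0x1D007 flags P=1 W=1 U=1 S=0
  ✓ 0x1DDC5  — 3 lookups

TLB: [["0x7C300D", "0x1D"]]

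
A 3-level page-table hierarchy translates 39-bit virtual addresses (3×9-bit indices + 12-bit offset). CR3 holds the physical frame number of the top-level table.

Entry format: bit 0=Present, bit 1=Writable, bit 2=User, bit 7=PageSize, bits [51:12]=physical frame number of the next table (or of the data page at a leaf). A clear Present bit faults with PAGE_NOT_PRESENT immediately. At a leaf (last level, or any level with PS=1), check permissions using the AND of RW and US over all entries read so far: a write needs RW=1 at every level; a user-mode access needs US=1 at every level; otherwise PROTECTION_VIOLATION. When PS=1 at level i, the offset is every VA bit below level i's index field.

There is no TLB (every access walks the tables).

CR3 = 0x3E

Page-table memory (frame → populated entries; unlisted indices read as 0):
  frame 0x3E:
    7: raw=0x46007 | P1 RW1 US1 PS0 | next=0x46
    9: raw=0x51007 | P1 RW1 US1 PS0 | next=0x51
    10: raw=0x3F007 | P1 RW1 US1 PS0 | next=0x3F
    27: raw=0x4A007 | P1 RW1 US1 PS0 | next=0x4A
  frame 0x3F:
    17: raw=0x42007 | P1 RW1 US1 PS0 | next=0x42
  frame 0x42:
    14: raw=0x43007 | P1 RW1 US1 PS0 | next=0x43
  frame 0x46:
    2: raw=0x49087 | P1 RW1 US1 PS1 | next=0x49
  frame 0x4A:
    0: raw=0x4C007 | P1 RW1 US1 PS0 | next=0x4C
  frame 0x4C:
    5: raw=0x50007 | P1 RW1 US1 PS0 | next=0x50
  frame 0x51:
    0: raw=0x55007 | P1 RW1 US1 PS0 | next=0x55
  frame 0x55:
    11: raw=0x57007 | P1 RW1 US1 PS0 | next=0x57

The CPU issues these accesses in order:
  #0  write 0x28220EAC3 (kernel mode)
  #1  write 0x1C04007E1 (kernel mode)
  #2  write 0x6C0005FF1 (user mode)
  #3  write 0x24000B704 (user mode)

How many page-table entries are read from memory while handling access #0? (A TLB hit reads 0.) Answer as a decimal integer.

Walk each access:
#0 VA=0x28220EAC3 (w,kernel):
  [0] read 0x3E idx=10: raw=0x3F007 flags P=1 W=1 U=1 S=0
  [1] read 0x3F idx=17: raw=0x42007 flags P=1 W=1 U=1 S=0
  [2] read 0x42 idx=14: raw=0x43007 flags P=1 W=1 U=1 S=0
  ✓ 0x43AC3  — 3 lookups
#1 VA=0x1C04007E1 (w,kernel):
  [0] read 0x3E idx=7: raw=0x46007 flags P=1 W=1 U=1 S=0
  [1] read 0x46 idx=2: raw=0x49087 flags P=1 W=1 U=1 S=1
  ✓ 0x497E1 (huge @L1)  — 2 lookups
#2 VA=0x6C0005FF1 (w,user):
  [0] read 0x3E idx=27: raw=0x4A007 flags P=1 W=1 U=1 S=0
  [1] read 0x4A idx=0: raw=0x4C007 flags P=1 W=1 U=1 S=0
  [2] read 0x4C idx=5: raw=0x50007 flags P=1 W=1 U=1 S=0
  ✓ 0x50FF1  — 3 lookups
#3 VA=0x24000B704 (w,user):
  [0] read 0x3E idx=9: raw=0x51007 flags P=1 W=1 U=1 S=0
  [1] read 0x51 idx=0: raw=0x55007 flags P=1 W=1 U=1 S=0
  [2] read 0x55 idx=11: raw=0x57007 flags P=1 W=1 U=1 S=0
  ✓ 0x57704  — 3 lookups

Entries read for #0: 3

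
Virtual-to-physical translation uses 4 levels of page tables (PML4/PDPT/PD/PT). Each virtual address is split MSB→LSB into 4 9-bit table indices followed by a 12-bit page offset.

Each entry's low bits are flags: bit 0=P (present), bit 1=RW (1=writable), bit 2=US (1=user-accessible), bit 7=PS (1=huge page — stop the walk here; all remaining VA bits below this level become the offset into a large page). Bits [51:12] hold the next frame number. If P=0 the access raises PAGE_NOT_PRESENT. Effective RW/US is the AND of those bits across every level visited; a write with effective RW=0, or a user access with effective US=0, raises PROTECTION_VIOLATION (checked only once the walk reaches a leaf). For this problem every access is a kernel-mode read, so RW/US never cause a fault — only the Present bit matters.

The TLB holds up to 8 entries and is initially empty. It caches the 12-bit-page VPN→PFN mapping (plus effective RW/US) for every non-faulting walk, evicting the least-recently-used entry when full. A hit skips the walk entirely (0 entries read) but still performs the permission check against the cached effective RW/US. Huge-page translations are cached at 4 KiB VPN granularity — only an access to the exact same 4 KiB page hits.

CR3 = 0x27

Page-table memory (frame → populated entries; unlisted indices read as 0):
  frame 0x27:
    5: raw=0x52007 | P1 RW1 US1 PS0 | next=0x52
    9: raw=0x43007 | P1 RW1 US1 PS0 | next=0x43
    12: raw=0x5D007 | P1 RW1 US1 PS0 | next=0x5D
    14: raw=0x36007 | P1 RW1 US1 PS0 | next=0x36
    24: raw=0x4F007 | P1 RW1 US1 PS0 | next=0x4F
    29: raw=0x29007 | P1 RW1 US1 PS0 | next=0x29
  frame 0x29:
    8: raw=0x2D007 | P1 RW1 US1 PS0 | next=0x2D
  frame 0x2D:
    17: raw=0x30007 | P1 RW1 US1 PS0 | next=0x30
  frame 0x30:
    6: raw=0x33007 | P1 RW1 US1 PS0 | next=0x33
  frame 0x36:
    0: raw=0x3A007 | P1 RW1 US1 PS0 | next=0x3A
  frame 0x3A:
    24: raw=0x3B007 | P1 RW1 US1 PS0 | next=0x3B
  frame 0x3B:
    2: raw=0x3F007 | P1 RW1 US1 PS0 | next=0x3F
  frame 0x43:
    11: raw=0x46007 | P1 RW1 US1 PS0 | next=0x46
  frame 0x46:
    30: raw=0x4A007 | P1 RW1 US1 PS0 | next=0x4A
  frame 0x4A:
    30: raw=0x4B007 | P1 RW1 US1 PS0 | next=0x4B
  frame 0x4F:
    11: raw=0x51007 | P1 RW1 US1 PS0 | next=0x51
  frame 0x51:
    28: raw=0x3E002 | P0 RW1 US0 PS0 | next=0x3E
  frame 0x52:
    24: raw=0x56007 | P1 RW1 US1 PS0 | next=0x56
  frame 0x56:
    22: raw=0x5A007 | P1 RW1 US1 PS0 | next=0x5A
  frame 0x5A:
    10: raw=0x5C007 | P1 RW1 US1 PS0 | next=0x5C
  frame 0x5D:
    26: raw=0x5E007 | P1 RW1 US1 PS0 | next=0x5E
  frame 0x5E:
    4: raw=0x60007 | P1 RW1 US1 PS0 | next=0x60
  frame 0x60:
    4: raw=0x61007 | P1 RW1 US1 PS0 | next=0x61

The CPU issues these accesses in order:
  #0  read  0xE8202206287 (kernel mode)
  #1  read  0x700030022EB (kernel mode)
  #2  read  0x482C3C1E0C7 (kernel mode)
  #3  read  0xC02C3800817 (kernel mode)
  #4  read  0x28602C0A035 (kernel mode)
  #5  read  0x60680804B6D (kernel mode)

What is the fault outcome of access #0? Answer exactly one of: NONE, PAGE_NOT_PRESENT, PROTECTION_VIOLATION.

Per-access translation:
#0 VA=0xE8202206287 (r,kernel):
  L0 @0x27[29] → 0x29007  P=1,RW=1,US=1,PS=0
  L1 @0x29[8] → 0x2D007  P=1,RW=1,US=1,PS=0
  L2 @0x2D[17] → 0x30007  P=1,RW=1,US=1,PS=0
  L3 @0x30[6] → 0x33007  P=1,RW=1,US=1,PS=0
  ✓ 0x33287  — 4 lookups
#1 VA=0x700030022EB (r,kernel):
  L0 @0x27[14] → 0x36007  P=1,RW=1,US=1,PS=0
  L1 @0x36[0] → 0x3A007  P=1,RW=1,US=1,PS=0
  L2 @0x3A[24] → 0x3B007  P=1,RW=1,US=1,PS=0
  L3 @0x3B[2] → 0x3F007  P=1,RW=1,US=1,PS=0
  ✓ 0x3F2EB  — 4 lookups
#2 VA=0x482C3C1E0C7 (r,kernel):
  L0 @0x27[9] → 0x43007  P=1,RW=1,US=1,PS=0
  L1 @0x43[11] → 0x46007  P=1,RW=1,US=1,PS=0
  L2 @0x46[30] → 0x4A007  P=1,RW=1,US=1,PS=0
  L3 @0x4A[30] → 0x4B007  P=1,RW=1,US=1,PS=0
  ✓ 0x4B0C7  — 4 lookups
#3 VA=0xC02C3800817 (r,kernel):
  L0 @0x27[24] → 0x4F007  P=1,RW=1,US=1,PS=0
  L1 @0x4F[11] → 0x51007  P=1,RW=1,US=1,PS=0
  L2 @0x51[28] → 0x3E002  P=0,RW=1,US=0,PS=0
  → PAGE_NOT_PRESENT  (3 entries read)
#4 VA=0x28602C0A035 (r,kernel):
  L0 @0x27[5] → 0x52007  P=1,RW=1,US=1,PS=0
  L1 @0x52[24] → 0x56007  P=1,RW=1,US=1,PS=0
  L2 @0x56[22] → 0x5A007  P=1,RW=1,US=1,PS=0
  L3 @0x5A[10] → 0x5C007  P=1,RW=1,US=1,PS=0
  ✓ 0x5C035  — 4 lookups
#5 VA=0x60680804B6D (r,kernel):
  L0 @0x27[12] → 0x5D007  P=1,RW=1,US=1,PS=0
  L1 @0x5D[26] → 0x5E007  P=1,RW=1,US=1,PS=0
  L2 @0x5E[4] → 0x60007  P=1,RW=1,US=1,PS=0
  L3 @0x60[4] → 0x61007  P=1,RW=1,US=1,PS=0
  ✓ 0x61B6D  — 4 lookups

Access #0 fault: NONE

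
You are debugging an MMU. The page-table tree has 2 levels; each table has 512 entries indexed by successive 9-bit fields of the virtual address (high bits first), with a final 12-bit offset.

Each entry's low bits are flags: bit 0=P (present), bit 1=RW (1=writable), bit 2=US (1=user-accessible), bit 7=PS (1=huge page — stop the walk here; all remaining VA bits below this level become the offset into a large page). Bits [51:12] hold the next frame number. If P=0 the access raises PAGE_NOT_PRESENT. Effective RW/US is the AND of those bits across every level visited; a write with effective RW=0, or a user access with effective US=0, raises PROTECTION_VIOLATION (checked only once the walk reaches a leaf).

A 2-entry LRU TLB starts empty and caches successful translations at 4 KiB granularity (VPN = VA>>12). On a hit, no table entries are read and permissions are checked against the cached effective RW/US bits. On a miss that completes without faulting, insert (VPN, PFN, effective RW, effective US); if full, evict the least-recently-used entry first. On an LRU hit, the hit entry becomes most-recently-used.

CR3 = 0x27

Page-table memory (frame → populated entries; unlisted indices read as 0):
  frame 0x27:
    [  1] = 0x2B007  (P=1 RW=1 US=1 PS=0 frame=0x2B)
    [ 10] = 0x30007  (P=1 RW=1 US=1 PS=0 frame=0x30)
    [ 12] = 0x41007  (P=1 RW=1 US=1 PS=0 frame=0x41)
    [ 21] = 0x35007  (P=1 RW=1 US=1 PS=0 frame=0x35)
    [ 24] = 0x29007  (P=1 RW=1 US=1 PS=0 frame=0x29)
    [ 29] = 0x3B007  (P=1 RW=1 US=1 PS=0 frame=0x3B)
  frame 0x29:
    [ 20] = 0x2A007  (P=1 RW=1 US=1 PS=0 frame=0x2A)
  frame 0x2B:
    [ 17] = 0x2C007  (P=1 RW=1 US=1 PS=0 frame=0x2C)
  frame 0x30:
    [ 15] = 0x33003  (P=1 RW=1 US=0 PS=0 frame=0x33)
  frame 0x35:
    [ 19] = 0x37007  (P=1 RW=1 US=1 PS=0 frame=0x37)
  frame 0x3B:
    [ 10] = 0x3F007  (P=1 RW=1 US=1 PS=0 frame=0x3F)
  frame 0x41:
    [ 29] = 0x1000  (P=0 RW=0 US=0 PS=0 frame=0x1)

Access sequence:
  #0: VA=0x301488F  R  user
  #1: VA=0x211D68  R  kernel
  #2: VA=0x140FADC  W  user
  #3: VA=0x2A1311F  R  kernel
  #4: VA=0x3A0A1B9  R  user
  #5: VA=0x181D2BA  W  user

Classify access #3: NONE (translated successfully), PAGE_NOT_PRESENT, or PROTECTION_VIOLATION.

Trace:
#0 VA=0x301488F (r,user):
  L0: frame=0x27 idx=24 entry=0x29007 [P=1 RW=1 US=1 PS=0]
  L1: frame=0x29 idx=20 entry=0x2A007 [P=1 RW=1 US=1 PS=0]
  ⇒ phys 0x2A88F  [2 reads]
#1 VA=0x211D68 (r,kernel):
  L0: frame=0x27 idx=1 entry=0x2B007 [P=1 RW=1 US=1 PS=0]
  L1: frame=0x2B idx=17 entry=0x2C007 [P=1 RW=1 US=1 PS=0]
  ⇒ phys 0x2CD68  [2 reads]
#2 VA=0x140FADC (w,user):
  L0: frame=0x27 idx=10 entry=0x30007 [P=1 RW=1 US=1 PS=0]
  L1: frame=0x30 idx=15 entry=0x33003 [P=1 RW=1 US=0 PS=0]
  → PROTECTION_VIOLATION  (2 entries read)
#3 VA=0x2A1311F (r,kernel):
  L0: frame=0x27 idx=21 entry=0x35007 [P=1 RW=1 US=1 PS=0]
  L1: frame=0x35 idx=19 entry=0x37007 [P=1 RW=1 US=1 PS=0]
  ⇒ phys 0x3711F  [2 reads]
#4 VA=0x3A0A1B9 (r,user):
  L0: frame=0x27 idx=29 entry=0x3B007 [P=1 RW=1 US=1 PS=0]
  L1: frame=0x3B idx=10 entry=0x3F007 [P=1 RW=1 US=1 PS=0]
  ⇒ phys 0x3F1B9  [2 reads]
#5 VA=0x181D2BA (w,user):
  L0: frame=0x27 idx=12 entry=0x41007 [P=1 RW=1 US=1 PS=0]
  L1: frame=0x41 idx=29 entry=0x1000 [P=0 RW=0 US=0 PS=0]
  → PAGE_NOT_PRESENT  (2 entries read)

Access #3 fault: NONE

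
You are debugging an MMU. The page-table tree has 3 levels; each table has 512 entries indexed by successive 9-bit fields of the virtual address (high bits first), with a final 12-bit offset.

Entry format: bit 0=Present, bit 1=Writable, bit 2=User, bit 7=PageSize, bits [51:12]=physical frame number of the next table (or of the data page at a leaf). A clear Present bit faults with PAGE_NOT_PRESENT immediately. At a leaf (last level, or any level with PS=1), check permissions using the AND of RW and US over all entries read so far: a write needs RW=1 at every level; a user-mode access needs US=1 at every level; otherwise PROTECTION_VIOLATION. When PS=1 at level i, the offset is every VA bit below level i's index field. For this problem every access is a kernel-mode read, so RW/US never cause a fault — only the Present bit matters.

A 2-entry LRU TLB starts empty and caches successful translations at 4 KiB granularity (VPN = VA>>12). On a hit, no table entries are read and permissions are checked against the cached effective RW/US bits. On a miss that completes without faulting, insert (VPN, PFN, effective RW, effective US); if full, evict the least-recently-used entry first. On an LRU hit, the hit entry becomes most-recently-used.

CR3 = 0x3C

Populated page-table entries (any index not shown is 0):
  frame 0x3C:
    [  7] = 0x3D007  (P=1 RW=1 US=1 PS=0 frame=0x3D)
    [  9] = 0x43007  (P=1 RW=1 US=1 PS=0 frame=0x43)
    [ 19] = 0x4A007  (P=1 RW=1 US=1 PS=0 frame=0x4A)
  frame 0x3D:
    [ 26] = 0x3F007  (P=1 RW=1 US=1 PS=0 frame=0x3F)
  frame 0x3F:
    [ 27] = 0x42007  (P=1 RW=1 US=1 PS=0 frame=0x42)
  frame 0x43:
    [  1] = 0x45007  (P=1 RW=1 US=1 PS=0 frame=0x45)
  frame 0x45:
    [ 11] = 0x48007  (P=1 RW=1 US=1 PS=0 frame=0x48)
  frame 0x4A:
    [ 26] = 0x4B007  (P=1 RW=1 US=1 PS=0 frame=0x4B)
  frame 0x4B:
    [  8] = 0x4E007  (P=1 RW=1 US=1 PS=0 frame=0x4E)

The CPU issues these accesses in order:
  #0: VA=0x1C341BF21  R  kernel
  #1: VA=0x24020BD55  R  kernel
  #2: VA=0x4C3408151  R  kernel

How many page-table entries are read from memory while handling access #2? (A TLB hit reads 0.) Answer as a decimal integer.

Walk each access:
#0 VA=0x1C341BF21 (r,kernel):
  [0] read 0x3C idx=7: raw=0x3D007 flags P=1 W=1 U=1 S=0
  [1] read 0x3D idx=26: raw=0x3F007 flags P=1 W=1 U=1 S=0
  [2] read 0x3F idx=27: raw=0x42007 flags P=1 W=1 U=1 S=0
  → PA=0x42F21  (3 entries read)
#1 VA=0x24020BD55 (r,kernel):
  [0] read 0x3C idx=9: raw=0x43007 flags P=1 W=1 U=1 S=0
  [1] read 0x43 idx=1: raw=0x45007 flags P=1 W=1 U=1 S=0
  [2] read 0x45 idx=11: raw=0x48007 flags P=1 W=1 U=1 S=0
  → PA=0x48D55  (3 entries read)
#2 VA=0x4C3408151 (r,kernel):
  [0] read 0x3C idx=19: raw=0x4A007 flags P=1 W=1 U=1 S=0
  [1] read 0x4A idx=26: raw=0x4B007 flags P=1 W=1 U=1 S=0
  [2] read 0x4B idx=8: raw=0x4E007 flags P=1 W=1 U=1 S=0
  → PA=0x4E151  (3 entries read)

Entries read for #2: 3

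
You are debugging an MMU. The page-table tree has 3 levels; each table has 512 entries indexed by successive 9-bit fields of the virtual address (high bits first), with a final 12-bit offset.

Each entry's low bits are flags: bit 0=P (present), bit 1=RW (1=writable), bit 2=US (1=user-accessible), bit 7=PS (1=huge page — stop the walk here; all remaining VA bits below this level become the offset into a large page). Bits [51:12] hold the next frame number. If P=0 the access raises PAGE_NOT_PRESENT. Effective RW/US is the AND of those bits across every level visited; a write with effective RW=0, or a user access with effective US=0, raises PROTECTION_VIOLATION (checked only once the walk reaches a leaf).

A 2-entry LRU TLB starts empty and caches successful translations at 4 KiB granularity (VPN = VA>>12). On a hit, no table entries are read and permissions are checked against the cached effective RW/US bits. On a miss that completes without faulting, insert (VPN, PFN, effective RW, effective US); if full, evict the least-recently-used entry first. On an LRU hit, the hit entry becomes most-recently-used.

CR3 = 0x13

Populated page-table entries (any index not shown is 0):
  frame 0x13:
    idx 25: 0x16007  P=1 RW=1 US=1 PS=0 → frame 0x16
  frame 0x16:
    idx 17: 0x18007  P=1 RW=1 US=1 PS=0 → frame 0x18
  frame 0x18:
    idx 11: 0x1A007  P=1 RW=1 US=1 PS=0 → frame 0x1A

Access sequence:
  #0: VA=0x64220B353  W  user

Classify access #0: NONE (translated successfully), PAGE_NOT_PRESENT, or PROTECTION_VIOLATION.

Per-access translation:
#0 VA=0x64220B353 (w,user):
  [0] read 0x13 idx=25: raw=0x16007 flags P=1 W=1 U=1 S=0
  [1] read 0x16 idx=17: raw=0x18007 flags P=1 W=1 U=1 S=0
  [2] read 0x18 idx=11: raw=0x1A007 flags P=1 W=1 U=1 S=0
  ✓ 0x1A353  — 3 lookups

Access #0 fault: NONE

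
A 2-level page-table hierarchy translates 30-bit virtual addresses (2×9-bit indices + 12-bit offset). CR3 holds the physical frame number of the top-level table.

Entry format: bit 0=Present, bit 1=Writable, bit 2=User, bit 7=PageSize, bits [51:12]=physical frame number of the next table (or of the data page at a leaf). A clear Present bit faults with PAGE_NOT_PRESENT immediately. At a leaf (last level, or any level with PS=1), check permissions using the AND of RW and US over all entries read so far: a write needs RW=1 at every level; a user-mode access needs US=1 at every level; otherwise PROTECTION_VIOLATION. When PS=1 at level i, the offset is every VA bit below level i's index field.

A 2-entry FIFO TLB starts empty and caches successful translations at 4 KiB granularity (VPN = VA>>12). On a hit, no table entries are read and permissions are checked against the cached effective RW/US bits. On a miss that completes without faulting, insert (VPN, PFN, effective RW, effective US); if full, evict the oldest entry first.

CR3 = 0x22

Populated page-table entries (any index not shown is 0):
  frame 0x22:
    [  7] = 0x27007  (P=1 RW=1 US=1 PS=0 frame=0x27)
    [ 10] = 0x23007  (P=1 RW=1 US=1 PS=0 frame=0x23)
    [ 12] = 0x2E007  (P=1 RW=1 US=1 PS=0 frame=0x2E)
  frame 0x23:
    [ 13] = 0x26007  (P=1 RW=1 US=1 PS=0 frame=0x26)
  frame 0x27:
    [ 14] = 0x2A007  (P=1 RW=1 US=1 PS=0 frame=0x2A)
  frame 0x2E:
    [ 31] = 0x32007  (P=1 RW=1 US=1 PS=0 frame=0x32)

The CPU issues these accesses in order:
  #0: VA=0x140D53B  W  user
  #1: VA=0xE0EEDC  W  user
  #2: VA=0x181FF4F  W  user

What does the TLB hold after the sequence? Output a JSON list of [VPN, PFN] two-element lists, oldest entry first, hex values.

Per-access translation:
#0 VA=0x140D53B (w,user):
  L0 @0x22[10] → 0x23007  P=1,RW=1,US=1,PS=0
  L1 @0x23[13] → 0x26007  P=1,RW=1,US=1,PS=0
  ⇒ phys 0x2653B  [2 reads]
#1 VA=0xE0EEDC (w,user):
  L0 @0x22[7] → 0x27007  P=1,RW=1,US=1,PS=0
  L1 @0x27[14] → 0x2A007  P=1,RW=1,US=1,PS=0
  ⇒ phys 0x2AEDC  [2 reads]
#2 VA=0x181FF4F (w,user):
  L0 @0x22[12] → 0x2E007  P=1,RW=1,US=1,PS=0
  L1 @0x2E[31] → 0x32007  P=1,RW=1,US=1,PS=0
  ⇒ phys 0x32F4F  [2 reads]

TLB: [["0xE0E", "0x2A"], ["0x181F", "0x32"]]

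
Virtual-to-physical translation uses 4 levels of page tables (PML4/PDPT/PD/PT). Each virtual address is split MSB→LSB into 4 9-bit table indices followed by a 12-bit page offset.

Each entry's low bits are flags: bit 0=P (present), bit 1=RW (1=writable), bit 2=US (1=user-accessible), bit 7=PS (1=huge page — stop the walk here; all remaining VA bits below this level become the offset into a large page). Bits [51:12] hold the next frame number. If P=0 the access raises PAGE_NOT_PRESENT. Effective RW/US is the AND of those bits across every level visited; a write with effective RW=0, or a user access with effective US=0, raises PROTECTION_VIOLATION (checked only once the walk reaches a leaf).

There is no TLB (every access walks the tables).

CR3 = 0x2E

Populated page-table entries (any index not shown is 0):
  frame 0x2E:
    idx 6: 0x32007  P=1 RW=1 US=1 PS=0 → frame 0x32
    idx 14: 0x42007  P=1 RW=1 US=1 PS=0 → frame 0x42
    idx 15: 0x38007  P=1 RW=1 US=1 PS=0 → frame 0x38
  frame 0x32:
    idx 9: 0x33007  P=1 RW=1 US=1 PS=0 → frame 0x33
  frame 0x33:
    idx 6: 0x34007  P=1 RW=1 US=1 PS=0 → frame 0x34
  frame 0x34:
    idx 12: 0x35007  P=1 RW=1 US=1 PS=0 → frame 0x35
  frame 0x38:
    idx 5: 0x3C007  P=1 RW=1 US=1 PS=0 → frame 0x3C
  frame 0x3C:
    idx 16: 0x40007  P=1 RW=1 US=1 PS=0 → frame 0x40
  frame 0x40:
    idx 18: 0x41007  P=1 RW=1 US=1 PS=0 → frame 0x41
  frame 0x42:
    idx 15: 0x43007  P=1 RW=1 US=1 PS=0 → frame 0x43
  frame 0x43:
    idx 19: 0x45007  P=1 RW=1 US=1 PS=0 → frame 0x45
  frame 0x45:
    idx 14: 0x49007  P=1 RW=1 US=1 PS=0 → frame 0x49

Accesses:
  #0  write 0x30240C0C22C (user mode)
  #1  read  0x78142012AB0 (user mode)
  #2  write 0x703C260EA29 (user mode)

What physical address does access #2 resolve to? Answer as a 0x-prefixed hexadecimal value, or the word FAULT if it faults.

Trace:
#0 VA=0x30240C0C22C (w,user):
  lvl0: tbl 0x2E, slot 6 ⇒ 0x32007 (P1/RW1/US1/PS0)
  lvl1: tbl 0x32, slot 9 ⇒ 0x33007 (P1/RW1/US1/PS0)
  lvl2: tbl 0x33, slot 6 ⇒ 0x34007 (P1/RW1/US1/PS0)
  lvl3: tbl 0x34, slot 12 ⇒ 0x35007 (P1/RW1/US1/PS0)
  → PA=0x3522C  (4 entries read)
#1 VA=0x78142012AB0 (r,user):
  lvl0: tbl 0x2E, slot 15 ⇒ 0x38007 (P1/RW1/US1/PS0)
  lvl1: tbl 0x38, slot 5 ⇒ 0x3C007 (P1/RW1/US1/PS0)
  lvl2: tbl 0x3C, slot 16 ⇒ 0x40007 (P1/RW1/US1/PS0)
  lvl3: tbl 0x40, slot 18 ⇒ 0x41007 (P1/RW1/US1/PS0)
  → PA=0x41AB0  (4 entries read)
#2 VA=0x703C260EA29 (w,user):
  lvl0: tbl 0x2E, slot 14 ⇒ 0x42007 (P1/RW1/US1/PS0)
  lvl1: tbl 0x42, slot 15 ⇒ 0x43007 (P1/RW1/US1/PS0)
  lvl2: tbl 0x43, slot 19 ⇒ 0x45007 (P1/RW1/US1/PS0)
  lvl3: tbl 0x45, slot 14 ⇒ 0x49007 (P1/RW1/US1/PS0)
  → PA=0x49A29  (4 entries read)

Access #2 PA: 0x49A29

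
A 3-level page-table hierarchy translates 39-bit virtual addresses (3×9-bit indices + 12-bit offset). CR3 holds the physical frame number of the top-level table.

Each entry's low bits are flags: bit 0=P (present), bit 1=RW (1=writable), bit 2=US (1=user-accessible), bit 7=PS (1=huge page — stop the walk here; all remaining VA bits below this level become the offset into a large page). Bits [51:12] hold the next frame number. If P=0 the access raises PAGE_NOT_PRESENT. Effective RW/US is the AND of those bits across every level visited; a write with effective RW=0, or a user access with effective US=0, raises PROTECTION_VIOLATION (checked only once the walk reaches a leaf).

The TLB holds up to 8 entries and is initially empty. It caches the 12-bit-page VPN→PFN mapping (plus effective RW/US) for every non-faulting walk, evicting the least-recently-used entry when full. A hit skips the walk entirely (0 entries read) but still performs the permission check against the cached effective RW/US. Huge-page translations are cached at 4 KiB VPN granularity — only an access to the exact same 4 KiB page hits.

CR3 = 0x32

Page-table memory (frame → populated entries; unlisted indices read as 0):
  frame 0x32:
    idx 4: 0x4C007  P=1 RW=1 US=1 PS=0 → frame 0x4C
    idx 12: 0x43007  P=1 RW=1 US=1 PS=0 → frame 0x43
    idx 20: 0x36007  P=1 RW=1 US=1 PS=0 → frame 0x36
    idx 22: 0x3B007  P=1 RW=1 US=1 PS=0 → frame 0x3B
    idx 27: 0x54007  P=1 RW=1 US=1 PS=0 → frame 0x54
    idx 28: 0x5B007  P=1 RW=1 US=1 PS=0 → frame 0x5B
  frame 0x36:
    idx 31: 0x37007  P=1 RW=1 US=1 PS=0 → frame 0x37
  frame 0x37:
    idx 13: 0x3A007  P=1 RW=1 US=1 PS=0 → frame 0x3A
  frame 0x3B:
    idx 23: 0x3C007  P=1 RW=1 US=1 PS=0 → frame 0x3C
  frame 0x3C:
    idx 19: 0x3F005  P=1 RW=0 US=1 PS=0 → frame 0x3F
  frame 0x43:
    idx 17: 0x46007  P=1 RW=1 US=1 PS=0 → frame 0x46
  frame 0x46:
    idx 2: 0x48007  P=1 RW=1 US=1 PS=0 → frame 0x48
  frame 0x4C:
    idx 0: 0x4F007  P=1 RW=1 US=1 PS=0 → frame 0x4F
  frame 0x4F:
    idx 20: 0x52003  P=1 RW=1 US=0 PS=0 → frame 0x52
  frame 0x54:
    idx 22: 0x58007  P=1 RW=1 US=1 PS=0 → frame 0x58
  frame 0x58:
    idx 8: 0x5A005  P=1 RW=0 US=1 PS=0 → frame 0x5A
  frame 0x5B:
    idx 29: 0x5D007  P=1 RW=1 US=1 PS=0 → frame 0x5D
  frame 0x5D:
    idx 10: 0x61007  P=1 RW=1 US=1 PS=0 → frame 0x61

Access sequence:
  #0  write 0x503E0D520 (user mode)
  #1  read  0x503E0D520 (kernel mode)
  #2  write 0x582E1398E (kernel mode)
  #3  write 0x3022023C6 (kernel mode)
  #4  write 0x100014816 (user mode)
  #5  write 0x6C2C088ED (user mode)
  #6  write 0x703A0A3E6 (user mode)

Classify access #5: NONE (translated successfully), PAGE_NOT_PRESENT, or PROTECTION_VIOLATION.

Trace:
#0 VA=0x503E0D520 (w,user):
  [0] read 0x32 idx=20: raw=0x36007 flags P=1 W=1 U=1 S=0
  [1] read 0x36 idx=31: raw=0x37007 flags P=1 W=1 U=1 S=0
  [2] read 0x37 idx=13: raw=0x3A007 flags P=1 W=1 U=1 S=0
  ✓ 0x3A520  — 3 lookups
#1 VA=0x503E0D520 (r,kernel):
  TLB hit vpn=0x503E0D → PA=0x3A520
#2 VA=0x582E1398E (w,kernel):
  [0] read 0x32 idx=22: raw=0x3B007 flags P=1 W=1 U=1 S=0
  [1] read 0x3B idx=23: raw=0x3C007 flags P=1 W=1 U=1 S=0
  [2] read 0x3C idx=19: raw=0x3F005 flags P=1 W=0 U=1 S=0
  ⇒ fault: PROTECTION_VIOLATION  — 3 lookups
#3 VA=0x3022023C6 (w,kernel):
  [0] read 0x32 idx=12: raw=0x43007 flags P=1 W=1 U=1 S=0
  [1] read 0x43 idx=17: raw=0x46007 flags P=1 W=1 U=1 S=0
  [2] read 0x46 idx=2: raw=0x48007 flags P=1 W=1 U=1 S=0
  ✓ 0x483C6  — 3 lookups
#4 VA=0x100014816 (w,user):
  [0] read 0x32 idx=4: raw=0x4C007 flags P=1 W=1 U=1 S=0
  [1] read 0x4C idx=0: raw=0x4F007 flags P=1 W=1 U=1 S=0
  [2] read 0x4F idx=20: raw=0x52003 flags P=1 W=1 U=0 S=0
  ⇒ fault: PROTECTION_VIOLATION  — 3 lookups
#5 VA=0x6C2C088ED (w,user):
  [0] read 0x32 idx=27: raw=0x54007 flags P=1 W=1 U=1 S=0
  [1] read 0x54 idx=22: raw=0x58007 flags P=1 W=1 U=1 S=0
  [2] read 0x58 idx=8: raw=0x5A005 flags P=1 W=0 U=1 S=0
  ⇒ fault: PROTECTION_VIOLATION  — 3 lookups
#6 VA=0x703A0A3E6 (w,user):
  [0] read 0x32 idx=28: raw=0x5B007 flags P=1 W=1 U=1 S=0
  [1] read 0x5B idx=29: raw=0x5D007 flags P=1 W=1 U=1 S=0
  [2] read 0x5D idx=10: raw=0x61007 flags P=1 W=1 U=1 S=0
  ✓ 0x613E6  — 3 lookups

Access #5 fault: PROTECTION_VIOLATION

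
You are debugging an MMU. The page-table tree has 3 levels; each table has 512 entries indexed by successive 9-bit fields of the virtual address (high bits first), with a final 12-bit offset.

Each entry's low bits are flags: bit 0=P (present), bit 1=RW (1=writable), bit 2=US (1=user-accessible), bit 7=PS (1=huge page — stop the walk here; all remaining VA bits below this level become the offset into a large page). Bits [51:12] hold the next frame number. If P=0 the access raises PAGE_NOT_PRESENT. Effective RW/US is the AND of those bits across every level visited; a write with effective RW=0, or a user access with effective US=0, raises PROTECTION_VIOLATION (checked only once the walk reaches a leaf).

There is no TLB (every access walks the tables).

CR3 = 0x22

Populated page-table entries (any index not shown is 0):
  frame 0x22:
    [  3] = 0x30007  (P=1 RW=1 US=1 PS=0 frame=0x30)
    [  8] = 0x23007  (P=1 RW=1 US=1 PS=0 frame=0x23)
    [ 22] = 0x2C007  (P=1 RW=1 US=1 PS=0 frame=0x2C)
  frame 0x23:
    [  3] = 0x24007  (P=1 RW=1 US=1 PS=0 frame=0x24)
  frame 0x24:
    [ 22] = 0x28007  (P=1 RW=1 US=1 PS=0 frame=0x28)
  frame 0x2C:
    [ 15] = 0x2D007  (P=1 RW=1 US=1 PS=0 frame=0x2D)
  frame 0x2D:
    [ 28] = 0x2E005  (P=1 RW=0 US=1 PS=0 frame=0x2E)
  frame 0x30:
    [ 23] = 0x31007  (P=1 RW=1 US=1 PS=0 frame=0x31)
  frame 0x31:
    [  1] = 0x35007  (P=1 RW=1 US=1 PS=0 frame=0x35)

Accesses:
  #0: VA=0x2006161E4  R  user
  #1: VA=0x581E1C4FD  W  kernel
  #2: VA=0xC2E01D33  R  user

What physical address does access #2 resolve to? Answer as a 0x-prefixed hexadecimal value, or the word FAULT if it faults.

Per-access translation:
#0 VA=0x2006161E4 (r,user):
  L0: frame=0x22 idx=8 entry=0x23007 [P=1 RW=1 US=1 PS=0]
  L1: frame=0x23 idx=3 entry=0x24007 [P=1 RW=1 US=1 PS=0]
  L2: frame=0x24 idx=22 entry=0x28007 [P=1 RW=1 US=1 PS=0]
  ⇒ phys 0x281E4  [3 reads]
#1 VA=0x581E1C4FD (w,kernel):
  L0: frame=0x22 idx=22 entry=0x2C007 [P=1 RW=1 US=1 PS=0]
  L1: frame=0x2C idx=15 entry=0x2D007 [P=1 RW=1 US=1 PS=0]
  L2: frame=0x2D idx=28 entry=0x2E005 [P=1 RW=0 US=1 PS=0]
  ✗ PROTECTION_VIOLATION  [3 reads]
#2 VA=0xC2E01D33 (r,user):
  L0: frame=0x22 idx=3 entry=0x30007 [P=1 RW=1 US=1 PS=0]
  L1: frame=0x30 idx=23 entry=0x31007 [P=1 RW=1 US=1 PS=0]
  L2: frame=0x31 idx=1 entry=0x35007 [P=1 RW=1 US=1 PS=0]
  ⇒ phys 0x35D33  [3 reads]

Access #2 PA: 0x35D33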